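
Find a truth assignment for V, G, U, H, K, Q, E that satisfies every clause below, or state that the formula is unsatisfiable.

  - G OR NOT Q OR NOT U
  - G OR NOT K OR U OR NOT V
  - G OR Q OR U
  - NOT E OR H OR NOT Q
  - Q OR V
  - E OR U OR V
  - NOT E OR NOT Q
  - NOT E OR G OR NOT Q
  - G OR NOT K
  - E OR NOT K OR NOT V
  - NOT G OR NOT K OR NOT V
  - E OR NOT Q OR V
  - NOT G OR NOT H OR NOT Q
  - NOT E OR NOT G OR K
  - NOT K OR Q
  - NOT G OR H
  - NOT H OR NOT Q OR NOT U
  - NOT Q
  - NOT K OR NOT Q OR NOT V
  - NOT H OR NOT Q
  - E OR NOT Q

V: True; G: False; U: True; H: True; K: False; Q: False; E: False

Unit clause (NOT Q) forces Q = False.
In (Q OR V) only V is left, so V = True.
In (NOT K OR Q) only NOT K is left, so K = False.
Set G = False.
  then (G OR Q OR U) forces U = True.
Set H = True.
Set E = False.
All clauses satisfied.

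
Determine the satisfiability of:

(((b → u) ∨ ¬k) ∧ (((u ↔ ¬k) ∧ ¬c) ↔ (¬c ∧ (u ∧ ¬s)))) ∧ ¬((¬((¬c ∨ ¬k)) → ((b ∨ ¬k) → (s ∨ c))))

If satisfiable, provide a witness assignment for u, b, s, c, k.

The conjunct ¬((¬((¬c ∨ ¬k)) → ((b ∨ ¬k) → (s ∨ c)))) is unsatisfiable on its own:
  c = True: this becomes ¬((¬(¬k) → True)) = False.
  c = False: this becomes ¬((False → ((b ∨ ¬k) → s))) = False.
So the whole conjunction is unsatisfiable.

Unsatisfiable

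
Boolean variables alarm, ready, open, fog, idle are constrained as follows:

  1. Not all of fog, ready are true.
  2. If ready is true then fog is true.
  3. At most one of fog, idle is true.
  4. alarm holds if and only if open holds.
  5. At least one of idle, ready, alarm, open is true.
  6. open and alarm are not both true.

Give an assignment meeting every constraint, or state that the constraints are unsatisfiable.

alarm=F, ready=F, open=F, fog=F, idle=T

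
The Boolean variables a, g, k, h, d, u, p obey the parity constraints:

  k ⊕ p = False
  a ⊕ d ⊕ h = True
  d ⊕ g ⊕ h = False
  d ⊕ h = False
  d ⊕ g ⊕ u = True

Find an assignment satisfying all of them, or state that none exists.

a: True, g: False, k: True, h: False, d: False, u: True, p: True

k ⊕ p = T ⊕ T = False ✓
a ⊕ d ⊕ h = T ⊕ F ⊕ F = True ✓
d ⊕ g ⊕ h = F ⊕ F ⊕ F = False ✓
d ⊕ h = F ⊕ F = False ✓
d ⊕ g ⊕ u = F ⊕ F ⊕ T = True ✓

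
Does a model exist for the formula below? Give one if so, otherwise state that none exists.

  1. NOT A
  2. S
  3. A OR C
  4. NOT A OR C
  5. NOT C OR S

Unit clause (NOT A) forces A = False.
Unit clause (S) forces S = True.
In (A OR C) only C is left, so C = True.
Check each clause:
  (NOT A): NOT A holds.
  (S): S holds.
  (A OR C): C holds.
  (NOT A OR C): NOT A holds.
  (NOT C OR S): S holds.
All clauses satisfied.

S = True, C = True, A = False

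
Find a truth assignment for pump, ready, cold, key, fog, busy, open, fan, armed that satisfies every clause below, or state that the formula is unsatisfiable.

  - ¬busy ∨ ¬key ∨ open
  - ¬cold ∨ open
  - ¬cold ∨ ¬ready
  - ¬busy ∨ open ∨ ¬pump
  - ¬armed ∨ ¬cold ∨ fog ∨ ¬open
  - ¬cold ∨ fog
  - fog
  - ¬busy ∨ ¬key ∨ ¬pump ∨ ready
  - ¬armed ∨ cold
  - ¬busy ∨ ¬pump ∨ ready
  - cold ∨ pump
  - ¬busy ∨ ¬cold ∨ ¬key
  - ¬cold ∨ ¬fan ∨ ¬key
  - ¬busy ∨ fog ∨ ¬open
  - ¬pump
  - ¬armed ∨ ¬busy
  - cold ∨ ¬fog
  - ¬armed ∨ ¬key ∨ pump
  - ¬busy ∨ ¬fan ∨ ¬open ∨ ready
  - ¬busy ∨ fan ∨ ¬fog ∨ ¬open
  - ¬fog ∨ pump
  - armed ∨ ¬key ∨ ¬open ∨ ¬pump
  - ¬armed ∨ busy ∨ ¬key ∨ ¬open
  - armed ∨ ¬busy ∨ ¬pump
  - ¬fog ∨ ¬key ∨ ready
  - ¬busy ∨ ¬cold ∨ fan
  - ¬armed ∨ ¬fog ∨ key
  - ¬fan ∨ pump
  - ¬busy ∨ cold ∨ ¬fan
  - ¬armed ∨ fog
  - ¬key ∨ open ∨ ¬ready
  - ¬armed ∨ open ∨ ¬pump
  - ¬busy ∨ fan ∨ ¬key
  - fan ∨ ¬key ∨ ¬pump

Case pump = True:
  Clause (¬pump) is falsified — contradiction.
Case pump = False:
  (fog) forces fog = True.
  Clause (¬fog ∨ pump) is falsified — contradiction.
Both cases fail, so the formula is unsatisfiable.

UNSATISFIABLE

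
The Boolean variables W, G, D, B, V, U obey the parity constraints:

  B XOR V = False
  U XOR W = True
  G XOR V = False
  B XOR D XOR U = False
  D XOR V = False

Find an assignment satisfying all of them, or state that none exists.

W: True; G: True; D: True; B: True; V: True; U: False

B XOR V = T XOR T = False ✓
U XOR W = F XOR T = True ✓
G XOR V = T XOR T = False ✓
B XOR D XOR U = T XOR T XOR F = False ✓
D XOR V = T XOR T = False ✓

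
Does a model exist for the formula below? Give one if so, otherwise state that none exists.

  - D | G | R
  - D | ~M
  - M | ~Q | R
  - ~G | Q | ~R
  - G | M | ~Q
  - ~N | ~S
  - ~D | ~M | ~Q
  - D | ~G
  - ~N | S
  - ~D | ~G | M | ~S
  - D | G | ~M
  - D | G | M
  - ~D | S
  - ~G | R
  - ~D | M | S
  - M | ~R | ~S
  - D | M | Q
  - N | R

S = True, N = False, M = True, D = True, Q = False, G = False, R = True

Set S = True.
  then (~N | ~S) forces N = False.
  then (N | R) forces R = True.
  then (M | ~R | ~S) forces M = True.
  then (D | ~M) forces D = True.
  then (~D | ~M | ~Q) forces Q = False.
  then (~G | Q | ~R) forces G = False.
All clauses satisfied.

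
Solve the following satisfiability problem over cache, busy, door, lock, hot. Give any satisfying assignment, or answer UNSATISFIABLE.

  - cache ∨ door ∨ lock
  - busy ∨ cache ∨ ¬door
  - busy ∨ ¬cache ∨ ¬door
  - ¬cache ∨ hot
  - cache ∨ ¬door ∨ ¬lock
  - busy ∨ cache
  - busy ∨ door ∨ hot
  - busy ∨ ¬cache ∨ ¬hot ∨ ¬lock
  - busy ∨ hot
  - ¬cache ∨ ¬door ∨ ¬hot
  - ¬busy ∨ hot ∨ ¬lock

Set cache = True.
  then (¬cache ∨ hot) forces hot = True.
  then (¬cache ∨ ¬door ∨ ¬hot) forces door = False.
Set busy = True.
Set lock = False.
All clauses satisfied.

cache = True, busy = True, door = False, lock = False, hot = True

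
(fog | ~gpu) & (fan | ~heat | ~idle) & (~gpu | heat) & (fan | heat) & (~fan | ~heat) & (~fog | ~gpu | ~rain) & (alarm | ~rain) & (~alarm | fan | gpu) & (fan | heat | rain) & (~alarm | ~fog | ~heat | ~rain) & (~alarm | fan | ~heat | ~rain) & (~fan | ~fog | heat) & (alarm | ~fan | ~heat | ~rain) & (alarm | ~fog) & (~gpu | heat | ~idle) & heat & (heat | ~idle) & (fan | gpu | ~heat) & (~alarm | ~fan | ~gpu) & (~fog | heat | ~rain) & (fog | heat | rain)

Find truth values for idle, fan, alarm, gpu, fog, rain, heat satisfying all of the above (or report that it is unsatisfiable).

Unit clause (heat) forces heat = True.
In (~fan | ~heat) only ~fan is left, so fan = False.
In (fan | gpu | ~heat) only gpu is left, so gpu = True.
In (fog | ~gpu) only fog is left, so fog = True.
In (fan | ~heat | ~idle) only ~idle is left, so idle = False.
In (~fog | ~gpu | ~rain) only ~rain is left, so rain = False.
In (alarm | ~fog) only alarm is left, so alarm = True.
All clauses satisfied.

idle = False; fan = False; alarm = True; gpu = True; fog = True; rain = False; heat = True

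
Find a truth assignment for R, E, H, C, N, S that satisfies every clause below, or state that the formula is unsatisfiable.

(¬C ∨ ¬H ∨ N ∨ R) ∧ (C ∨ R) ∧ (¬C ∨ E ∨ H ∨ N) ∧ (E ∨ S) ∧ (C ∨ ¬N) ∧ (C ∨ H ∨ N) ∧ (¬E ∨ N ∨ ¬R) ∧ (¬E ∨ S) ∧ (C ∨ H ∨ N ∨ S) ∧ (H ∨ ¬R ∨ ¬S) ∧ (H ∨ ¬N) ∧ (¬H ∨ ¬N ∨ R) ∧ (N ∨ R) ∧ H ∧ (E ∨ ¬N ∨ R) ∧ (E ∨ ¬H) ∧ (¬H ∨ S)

Unit clause (H) forces H = True.
In (E ∨ ¬H) only E is left, so E = True.
In (¬H ∨ S) only S is left, so S = True.
Try R = False:
  (C ∨ R) forces C = True.
  (¬C ∨ ¬H ∨ N ∨ R) forces N = True.
  clause (¬H ∨ ¬N ∨ R) is falsified — backtrack.
So R = True.
  then (¬E ∨ N ∨ ¬R) forces N = True.
  then (C ∨ ¬N) forces C = True.
All clauses satisfied.

R = True; E = True; H = True; C = True; N = True; S = True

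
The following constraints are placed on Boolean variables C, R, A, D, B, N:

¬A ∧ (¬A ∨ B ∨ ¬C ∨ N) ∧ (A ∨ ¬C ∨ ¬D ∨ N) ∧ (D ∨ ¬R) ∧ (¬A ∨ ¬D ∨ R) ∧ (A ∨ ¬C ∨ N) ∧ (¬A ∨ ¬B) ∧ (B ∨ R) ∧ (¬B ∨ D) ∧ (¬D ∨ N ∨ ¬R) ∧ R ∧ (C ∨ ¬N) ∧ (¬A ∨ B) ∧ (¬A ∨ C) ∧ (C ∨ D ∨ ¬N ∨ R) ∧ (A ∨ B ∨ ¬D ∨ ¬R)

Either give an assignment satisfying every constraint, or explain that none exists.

Unit clause (¬A) forces A = False.
Unit clause (R) forces R = True.
In (D ∨ ¬R) only D is left, so D = True.
In (¬D ∨ N ∨ ¬R) only N is left, so N = True.
In (C ∨ ¬N) only C is left, so C = True.
In (A ∨ B ∨ ¬D ∨ ¬R) only B is left, so B = True.
All clauses satisfied.

C=T, R=T, A=F, D=T, B=T, N=T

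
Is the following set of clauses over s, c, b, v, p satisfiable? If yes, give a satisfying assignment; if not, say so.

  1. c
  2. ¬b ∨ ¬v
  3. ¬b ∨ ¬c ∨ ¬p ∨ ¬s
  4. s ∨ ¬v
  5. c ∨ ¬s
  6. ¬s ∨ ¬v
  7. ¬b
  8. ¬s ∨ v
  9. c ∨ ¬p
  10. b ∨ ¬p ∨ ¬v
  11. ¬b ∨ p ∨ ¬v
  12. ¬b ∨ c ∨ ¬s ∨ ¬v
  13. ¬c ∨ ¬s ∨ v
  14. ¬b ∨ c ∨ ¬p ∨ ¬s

s=F, c=T, b=F, v=F, p=F

Unit clause (c) forces c = True.
Unit clause (¬b) forces b = False.
Try s = True:
  (¬s ∨ ¬v) forces v = False.
  clause (¬s ∨ v) is falsified — backtrack.
So s = False.
  then (s ∨ ¬v) forces v = False.
Set p = False.
All clauses satisfied.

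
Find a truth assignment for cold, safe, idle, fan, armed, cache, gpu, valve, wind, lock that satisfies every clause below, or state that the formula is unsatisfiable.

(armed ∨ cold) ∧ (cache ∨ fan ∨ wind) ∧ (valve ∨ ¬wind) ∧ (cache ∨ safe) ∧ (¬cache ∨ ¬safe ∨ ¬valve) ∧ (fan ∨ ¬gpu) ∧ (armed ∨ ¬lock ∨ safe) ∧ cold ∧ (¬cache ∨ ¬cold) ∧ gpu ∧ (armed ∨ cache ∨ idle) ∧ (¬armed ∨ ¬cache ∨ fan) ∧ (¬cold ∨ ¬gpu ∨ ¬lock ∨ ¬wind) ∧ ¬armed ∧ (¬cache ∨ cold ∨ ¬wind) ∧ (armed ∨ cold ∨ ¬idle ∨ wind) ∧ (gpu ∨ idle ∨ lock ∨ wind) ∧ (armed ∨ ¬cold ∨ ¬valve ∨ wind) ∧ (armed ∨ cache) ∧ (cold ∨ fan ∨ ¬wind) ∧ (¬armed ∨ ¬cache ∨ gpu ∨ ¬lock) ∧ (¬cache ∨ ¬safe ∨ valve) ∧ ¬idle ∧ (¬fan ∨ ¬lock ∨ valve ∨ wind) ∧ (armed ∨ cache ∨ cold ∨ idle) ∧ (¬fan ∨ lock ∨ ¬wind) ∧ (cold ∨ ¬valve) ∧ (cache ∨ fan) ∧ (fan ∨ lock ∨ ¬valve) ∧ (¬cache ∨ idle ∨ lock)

The formula is unsatisfiable.

Case armed = True:
  Clause (¬armed) is falsified — contradiction.
Case armed = False:
  (armed ∨ cold) forces cold = True.
  (¬cache ∨ ¬cold) forces cache = False.
  Clause (armed ∨ cache) is falsified — contradiction.
Both cases fail, so the formula is unsatisfiable.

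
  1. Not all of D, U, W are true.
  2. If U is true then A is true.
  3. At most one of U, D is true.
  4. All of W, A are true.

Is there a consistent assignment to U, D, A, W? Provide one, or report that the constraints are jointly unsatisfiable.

U = False, D = True, A = True, W = True

  (1) {D, U, W}: 2/3 true — not all ✓
  (2) U=F ⇒ A: vacuous ✓
  (3) {U, D}: 1 true — at most one ✓
  (4) {W, A}: all 2 true ✓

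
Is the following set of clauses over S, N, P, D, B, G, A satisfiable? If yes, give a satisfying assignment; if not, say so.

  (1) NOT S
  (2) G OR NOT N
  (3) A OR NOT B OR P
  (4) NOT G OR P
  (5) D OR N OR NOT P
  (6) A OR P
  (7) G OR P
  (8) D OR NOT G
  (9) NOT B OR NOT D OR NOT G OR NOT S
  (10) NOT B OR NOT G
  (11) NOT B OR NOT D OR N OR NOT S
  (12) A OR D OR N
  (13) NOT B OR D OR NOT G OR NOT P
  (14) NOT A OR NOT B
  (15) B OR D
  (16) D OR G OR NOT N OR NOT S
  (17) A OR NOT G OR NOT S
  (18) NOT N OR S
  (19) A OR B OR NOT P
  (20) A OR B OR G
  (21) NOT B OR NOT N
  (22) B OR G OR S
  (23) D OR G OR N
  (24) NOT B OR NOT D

S=F, N=F, P=T, D=T, B=F, G=T, A=T

Unit clause (NOT S) forces S = False.
In (NOT N OR S) only NOT N is left, so N = False.
Try P = False:
  (NOT G OR P) forces G = False.
  clause (G OR P) is falsified — backtrack.
So P = True.
  then (D OR N OR NOT P) forces D = True.
  then (NOT B OR NOT D) forces B = False.
  then (A OR B OR NOT P) forces A = True.
  then (B OR G OR S) forces G = True.
All clauses satisfied.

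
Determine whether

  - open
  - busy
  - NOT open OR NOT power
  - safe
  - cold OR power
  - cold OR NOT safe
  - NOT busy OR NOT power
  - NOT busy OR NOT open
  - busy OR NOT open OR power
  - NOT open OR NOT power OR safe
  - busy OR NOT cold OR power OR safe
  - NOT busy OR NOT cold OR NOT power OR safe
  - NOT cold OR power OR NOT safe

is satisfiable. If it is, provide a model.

Case open = True:
  (busy) forces busy = True.
  Clause (NOT busy OR NOT open) is falsified — contradiction.
Case open = False:
  Clause (open) is falsified — contradiction.
Both cases fail, so the formula is unsatisfiable.

UNSATISFIABLE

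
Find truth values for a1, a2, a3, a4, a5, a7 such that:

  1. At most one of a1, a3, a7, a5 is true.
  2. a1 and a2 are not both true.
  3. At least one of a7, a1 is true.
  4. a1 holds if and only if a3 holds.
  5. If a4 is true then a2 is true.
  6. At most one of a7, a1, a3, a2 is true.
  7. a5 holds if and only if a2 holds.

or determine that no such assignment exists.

a1 = False, a2 = False, a3 = False, a4 = False, a5 = False, a7 = True

  (1) {a1, a3, a7, a5}: 1 true — at most one ✓
  (2) a1=F, a2=F — not both ✓
  (3) {a7, a1}: 1 true — at least one ✓
  (4) a1=F, a3=F — same ✓
  (5) a4=F ⇒ a2: vacuous ✓
  (6) {a7, a1, a3, a2}: 1 true — at most one ✓
  (7) a5=F, a2=F — same ✓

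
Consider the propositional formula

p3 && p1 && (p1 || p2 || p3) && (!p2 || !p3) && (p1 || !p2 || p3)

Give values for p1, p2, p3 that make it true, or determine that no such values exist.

p1 = True, p2 = False, p3 = True

Unit clause (p3) forces p3 = True.
Unit clause (p1) forces p1 = True.
In (!p2 || !p3) only !p2 is left, so p2 = False.
Check each clause:
  (p3): p3 holds.
  (p1): p1 holds.
  (p1 || p2 || p3): p1 holds.
  (!p2 || !p3): !p2 holds.
  (p1 || !p2 || p3): p1 holds.
All clauses satisfied.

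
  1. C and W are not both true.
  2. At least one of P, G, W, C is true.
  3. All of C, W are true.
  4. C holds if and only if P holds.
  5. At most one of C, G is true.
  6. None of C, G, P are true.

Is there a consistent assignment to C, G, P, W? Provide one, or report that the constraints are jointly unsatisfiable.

No satisfying assignment exists.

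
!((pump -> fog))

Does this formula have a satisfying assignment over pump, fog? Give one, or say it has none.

pump = True; fog = False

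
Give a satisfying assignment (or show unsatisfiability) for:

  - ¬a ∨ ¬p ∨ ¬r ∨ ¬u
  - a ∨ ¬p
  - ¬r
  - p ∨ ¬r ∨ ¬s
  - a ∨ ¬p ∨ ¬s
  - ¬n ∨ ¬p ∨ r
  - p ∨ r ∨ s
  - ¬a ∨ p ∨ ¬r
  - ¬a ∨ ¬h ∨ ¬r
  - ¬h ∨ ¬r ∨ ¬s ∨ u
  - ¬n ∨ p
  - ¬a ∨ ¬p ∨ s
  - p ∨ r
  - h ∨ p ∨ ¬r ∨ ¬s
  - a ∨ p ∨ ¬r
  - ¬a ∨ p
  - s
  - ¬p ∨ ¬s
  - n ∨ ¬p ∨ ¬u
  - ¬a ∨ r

The formula is unsatisfiable.

Case r = True:
  Clause (¬r) is falsified — contradiction.
Case r = False:
  (p ∨ r) forces p = True.
  (a ∨ ¬p) forces a = True.
  Clause (¬a ∨ r) is falsified — contradiction.
Both cases fail, so the formula is unsatisfiable.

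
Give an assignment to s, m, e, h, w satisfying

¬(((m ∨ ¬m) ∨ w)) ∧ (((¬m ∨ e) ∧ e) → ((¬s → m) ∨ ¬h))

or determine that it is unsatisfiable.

The conjunct ¬(((m ∨ ¬m) ∨ w)) is unsatisfiable on its own:
  m=F, w=F: evaluates to False.
  m=F, w=T: evaluates to False.
  m=T, w=F: evaluates to False.
  m=T, w=T: evaluates to False.
So the whole conjunction is unsatisfiable.

No satisfying assignment exists.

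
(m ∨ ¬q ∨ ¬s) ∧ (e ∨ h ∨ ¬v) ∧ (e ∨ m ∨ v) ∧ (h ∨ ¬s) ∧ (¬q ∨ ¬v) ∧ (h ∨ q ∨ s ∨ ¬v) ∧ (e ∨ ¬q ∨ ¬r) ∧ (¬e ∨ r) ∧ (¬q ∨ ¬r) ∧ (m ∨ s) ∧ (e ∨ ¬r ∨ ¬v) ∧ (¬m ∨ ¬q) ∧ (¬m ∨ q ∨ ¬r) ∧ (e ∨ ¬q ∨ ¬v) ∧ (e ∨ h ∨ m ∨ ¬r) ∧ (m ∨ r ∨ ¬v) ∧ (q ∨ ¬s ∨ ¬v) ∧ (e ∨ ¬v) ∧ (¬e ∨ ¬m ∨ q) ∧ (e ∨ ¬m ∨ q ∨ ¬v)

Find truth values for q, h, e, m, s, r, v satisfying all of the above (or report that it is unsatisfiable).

q = False, h = True, e = True, m = False, s = True, r = True, v = False

Try q = True:
  (¬q ∨ ¬v) forces v = False.
  (¬q ∨ ¬r) forces r = False.
  (¬e ∨ r) forces e = False.
  (e ∨ m ∨ v) forces m = True.
  clause (¬m ∨ ¬q) is falsified — backtrack.
So q = False.
Set h = True.
Set e = True.
  then (¬e ∨ r) forces r = True.
  then (¬m ∨ q ∨ ¬r) forces m = False.
  then (m ∨ s) forces s = True.
  then (q ∨ ¬s ∨ ¬v) forces v = False.
All clauses satisfied.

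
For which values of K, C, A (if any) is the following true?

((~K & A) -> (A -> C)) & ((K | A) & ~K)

K: False, C: True, A: True

  (~K & A) -> (A -> C) = True
    ~K & A = True
      ~K = True
    A -> C = True
  (K | A) & ~K = True
    K | A = True
    ~K = True
Both conjuncts True, so the formula holds.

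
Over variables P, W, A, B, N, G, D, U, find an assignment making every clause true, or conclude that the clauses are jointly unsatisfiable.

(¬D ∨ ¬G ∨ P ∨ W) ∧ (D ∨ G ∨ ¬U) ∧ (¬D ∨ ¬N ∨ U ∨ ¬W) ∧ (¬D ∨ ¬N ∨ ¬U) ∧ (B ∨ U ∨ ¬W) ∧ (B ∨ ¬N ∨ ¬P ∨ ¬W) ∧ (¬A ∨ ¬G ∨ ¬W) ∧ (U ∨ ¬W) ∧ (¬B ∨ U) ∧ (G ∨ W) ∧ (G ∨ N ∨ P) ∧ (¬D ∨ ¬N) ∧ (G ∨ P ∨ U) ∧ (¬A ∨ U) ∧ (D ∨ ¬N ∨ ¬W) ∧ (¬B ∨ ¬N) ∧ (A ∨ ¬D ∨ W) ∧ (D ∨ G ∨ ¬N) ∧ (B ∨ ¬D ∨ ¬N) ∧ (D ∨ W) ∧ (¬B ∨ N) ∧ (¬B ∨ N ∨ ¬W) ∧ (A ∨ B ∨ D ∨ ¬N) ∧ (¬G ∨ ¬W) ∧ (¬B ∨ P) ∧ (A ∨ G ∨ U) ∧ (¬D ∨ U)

P=T; W=F; A=T; B=F; N=F; G=T; D=T; U=T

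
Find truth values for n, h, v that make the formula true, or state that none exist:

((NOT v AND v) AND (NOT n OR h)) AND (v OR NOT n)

Case v = True: the conjunct NOT v is False.
Case v = False: the conjunct v is False.
Both cases fail — unsatisfiable.

No satisfying assignment exists.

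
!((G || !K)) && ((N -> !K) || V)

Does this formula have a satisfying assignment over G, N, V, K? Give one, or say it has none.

G = False, N = False, V = False, K = True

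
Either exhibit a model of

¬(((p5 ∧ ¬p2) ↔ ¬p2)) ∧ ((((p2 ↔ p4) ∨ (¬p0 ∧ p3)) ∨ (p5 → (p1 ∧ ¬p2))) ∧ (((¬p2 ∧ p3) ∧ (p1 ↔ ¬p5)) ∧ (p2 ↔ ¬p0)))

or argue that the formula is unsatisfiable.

p0 = True; p1 = True; p2 = False; p3 = True; p4 = False; p5 = False

  ¬(((p5 ∧ ¬p2) ↔ ¬p2)) = True
    (p5 ∧ ¬p2) ↔ ¬p2 = False
      p5 ∧ ¬p2 = False
        ¬p2 = True
      ¬p2 = True
  (((p2 ↔ p4) ∨ (¬p0 ∧ p3)) ∨ (p5 → (p1 ∧ ¬p2))) ∧ (((¬p2 ∧ p3) ∧ (p1 ↔ ¬p5)) ∧ (p2 ↔ ¬p0)) = True
    ((p2 ↔ p4) ∨ (¬p0 ∧ p3)) ∨ (p5 → (p1 ∧ ¬p2)) = True
      (p2 ↔ p4) ∨ (¬p0 ∧ p3) = True
        p2 ↔ p4 = True
        ¬p0 ∧ p3 = False
          ¬p0 = False
      p5 → (p1 ∧ ¬p2) = True
        p1 ∧ ¬p2 = True
          ¬p2 = True
    ((¬p2 ∧ p3) ∧ (p1 ↔ ¬p5)) ∧ (p2 ↔ ¬p0) = True
      (¬p2 ∧ p3) ∧ (p1 ↔ ¬p5) = True
        ¬p2 ∧ p3 = True
          ¬p2 = True
        p1 ↔ ¬p5 = True
          ¬p5 = True
      p2 ↔ ¬p0 = True
        ¬p0 = False
Both conjuncts True, so the formula holds.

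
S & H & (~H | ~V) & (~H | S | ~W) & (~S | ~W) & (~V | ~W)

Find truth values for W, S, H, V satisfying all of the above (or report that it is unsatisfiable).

Unit clause (S) forces S = True.
Unit clause (H) forces H = True.
In (~H | ~V) only ~V is left, so V = False.
In (~S | ~W) only ~W is left, so W = False.
Check each clause:
  (S): S holds.
  (H): H holds.
  (~H | ~V): ~V holds.
  (~H | S | ~W): S holds.
  (~S | ~W): ~W holds.
  (~V | ~W): ~V holds.
All clauses satisfied.

W = False; S = True; H = True; V = False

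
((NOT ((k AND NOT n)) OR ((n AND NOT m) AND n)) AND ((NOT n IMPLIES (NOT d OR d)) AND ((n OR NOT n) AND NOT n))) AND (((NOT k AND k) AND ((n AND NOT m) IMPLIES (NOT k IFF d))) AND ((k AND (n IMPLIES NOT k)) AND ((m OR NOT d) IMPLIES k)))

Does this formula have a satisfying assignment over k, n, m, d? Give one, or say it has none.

Unsatisfiable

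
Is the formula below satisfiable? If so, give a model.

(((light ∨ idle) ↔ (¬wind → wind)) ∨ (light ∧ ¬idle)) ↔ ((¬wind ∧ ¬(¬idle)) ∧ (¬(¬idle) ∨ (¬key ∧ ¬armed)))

wind: True, idle: False, armed: True, key: False, light: False

  (((light ∨ idle) ↔ (¬wind → wind)) ∨ (light ∧ ¬idle)) ↔ ((¬wind ∧ ¬(¬idle)) ∧ (¬(¬idle) ∨ (¬key ∧ ¬armed))) = True
    ((light ∨ idle) ↔ (¬wind → wind)) ∨ (light ∧ ¬idle) = False
      (light ∨ idle) ↔ (¬wind → wind) = False
        light ∨ idle = False
        ¬wind → wind = True
          ¬wind = False
      light ∧ ¬idle = False
        ¬idle = True
    (¬wind ∧ ¬(¬idle)) ∧ (¬(¬idle) ∨ (¬key ∧ ¬armed)) = False
      ¬wind ∧ ¬(¬idle) = False
        ¬wind = False
        ¬(¬idle) = False
          ¬idle = True
      ¬(¬idle) ∨ (¬key ∧ ¬armed) = False
        ¬(¬idle) = False
          ¬idle = True
        ¬key ∧ ¬armed = False
          ¬key = True
          ¬armed = False
The formula evaluates to True.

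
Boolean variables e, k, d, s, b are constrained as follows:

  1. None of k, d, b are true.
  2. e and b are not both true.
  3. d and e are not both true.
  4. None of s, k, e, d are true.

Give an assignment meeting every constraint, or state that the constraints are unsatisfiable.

e=F; k=F; d=F; s=F; b=F

  (1) {k, d, b}: 0 true — none ✓
  (2) e=F, b=F — not both ✓
  (3) d=F, e=F — not both ✓
  (4) {s, k, e, d}: 0 true — none ✓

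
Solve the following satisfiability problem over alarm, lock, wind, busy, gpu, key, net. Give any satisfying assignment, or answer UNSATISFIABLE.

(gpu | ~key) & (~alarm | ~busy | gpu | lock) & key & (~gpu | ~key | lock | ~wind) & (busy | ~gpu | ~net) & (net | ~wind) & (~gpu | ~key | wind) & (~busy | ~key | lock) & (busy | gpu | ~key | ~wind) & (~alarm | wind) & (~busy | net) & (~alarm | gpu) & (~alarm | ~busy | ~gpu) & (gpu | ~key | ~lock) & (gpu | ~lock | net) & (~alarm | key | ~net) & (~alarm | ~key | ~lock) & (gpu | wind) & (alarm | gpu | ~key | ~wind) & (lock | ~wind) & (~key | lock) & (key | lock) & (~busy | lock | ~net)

alarm = False, lock = True, wind = True, busy = True, gpu = True, key = True, net = True

Unit clause (key) forces key = True.
In (~key | lock) only lock is left, so lock = True.
In (gpu | ~key) only gpu is left, so gpu = True.
In (~gpu | ~key | wind) only wind is left, so wind = True.
In (~alarm | ~key | ~lock) only ~alarm is left, so alarm = False.
In (net | ~wind) only net is left, so net = True.
In (busy | ~gpu | ~net) only busy is left, so busy = True.
All clauses satisfied.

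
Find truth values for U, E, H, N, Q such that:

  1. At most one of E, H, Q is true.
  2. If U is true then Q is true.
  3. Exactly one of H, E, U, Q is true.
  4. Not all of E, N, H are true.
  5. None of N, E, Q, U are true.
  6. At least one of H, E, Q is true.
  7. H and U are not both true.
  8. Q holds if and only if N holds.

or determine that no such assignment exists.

U: False, E: False, H: True, N: False, Q: False

  (1) {E, H, Q}: 1 true — at most one ✓
  (2) U=F ⇒ Q: vacuous ✓
  (3) {H, E, U, Q}: 1 true — exactly one ✓
  (4) {E, N, H}: 1/3 true — not all ✓
  (5) {N, E, Q, U}: 0 true — none ✓
  (6) {H, E, Q}: 1 true — at least one ✓
  (7) H=T, U=F — not both ✓
  (8) Q=F, N=F — same ✓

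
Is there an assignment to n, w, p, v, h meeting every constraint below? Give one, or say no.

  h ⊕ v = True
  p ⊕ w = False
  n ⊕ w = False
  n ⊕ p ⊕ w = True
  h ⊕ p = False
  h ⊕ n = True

UNSATISFIABLE

Adding constraints 2, 3, 5, 6 mod 2: every variable appears an even number of times on the left, so the left side is 0.
But the right sides sum to 1 (mod 2). 0 ≠ 1 — the system is inconsistent.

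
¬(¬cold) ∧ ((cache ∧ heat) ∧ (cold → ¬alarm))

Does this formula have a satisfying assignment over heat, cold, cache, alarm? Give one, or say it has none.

heat = True; cold = True; cache = True; alarm = False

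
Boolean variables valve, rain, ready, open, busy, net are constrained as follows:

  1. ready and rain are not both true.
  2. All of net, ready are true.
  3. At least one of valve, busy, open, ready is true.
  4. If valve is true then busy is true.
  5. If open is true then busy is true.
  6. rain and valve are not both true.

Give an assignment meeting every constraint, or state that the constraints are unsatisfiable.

valve: False, rain: False, ready: True, open: False, busy: True, net: True

  (1) ready=T, rain=F — not both ✓
  (2) {net, ready}: all 2 true ✓
  (3) {valve, busy, open, ready}: 2 true — at least one ✓
  (4) valve=F ⇒ busy: vacuous ✓
  (5) open=F ⇒ busy: vacuous ✓
  (6) rain=F, valve=F — not both ✓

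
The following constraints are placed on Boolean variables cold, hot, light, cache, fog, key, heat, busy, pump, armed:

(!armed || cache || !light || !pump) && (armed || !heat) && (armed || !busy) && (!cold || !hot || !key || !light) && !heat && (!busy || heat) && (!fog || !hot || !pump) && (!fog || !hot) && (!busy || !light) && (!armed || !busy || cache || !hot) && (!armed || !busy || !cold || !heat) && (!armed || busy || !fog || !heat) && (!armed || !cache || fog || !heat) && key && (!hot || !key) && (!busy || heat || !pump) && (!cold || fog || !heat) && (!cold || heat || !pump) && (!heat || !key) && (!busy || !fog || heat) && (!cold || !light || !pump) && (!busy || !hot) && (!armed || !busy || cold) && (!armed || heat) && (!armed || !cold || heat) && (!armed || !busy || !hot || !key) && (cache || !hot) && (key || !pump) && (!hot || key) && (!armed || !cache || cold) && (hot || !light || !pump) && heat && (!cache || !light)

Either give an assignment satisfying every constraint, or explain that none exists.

Case heat = True:
  Clause (!heat) is falsified — contradiction.
Case heat = False:
  Clause (heat) is falsified — contradiction.
Both cases fail, so the formula is unsatisfiable.

The formula is unsatisfiable.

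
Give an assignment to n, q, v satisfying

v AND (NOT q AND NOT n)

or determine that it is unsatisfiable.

n=F, q=F, v=T

  NOT q AND NOT n = True
    NOT q = True
    NOT n = True
Both conjuncts True, so the formula holds.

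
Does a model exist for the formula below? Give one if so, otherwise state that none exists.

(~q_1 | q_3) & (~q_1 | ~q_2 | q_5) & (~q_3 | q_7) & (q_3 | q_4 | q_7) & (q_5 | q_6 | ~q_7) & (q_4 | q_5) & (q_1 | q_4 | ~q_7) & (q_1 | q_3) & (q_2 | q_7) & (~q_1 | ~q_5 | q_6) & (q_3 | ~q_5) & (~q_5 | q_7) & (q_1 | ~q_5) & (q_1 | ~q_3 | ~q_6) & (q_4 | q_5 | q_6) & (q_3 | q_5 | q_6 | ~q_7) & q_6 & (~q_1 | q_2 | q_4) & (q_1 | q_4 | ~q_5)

q_1 = True; q_2 = True; q_3 = True; q_4 = False; q_5 = True; q_6 = True; q_7 = True

Unit clause (q_6) forces q_6 = True.
Try q_1 = False:
  (q_1 | q_3) forces q_3 = True.
  clause (q_1 | ~q_3 | ~q_6) is falsified — backtrack.
So q_1 = True.
  then (~q_1 | q_3) forces q_3 = True.
  then (~q_3 | q_7) forces q_7 = True.
Set q_2 = True.
  then (~q_1 | ~q_2 | q_5) forces q_5 = True.
Set q_4 = False.
All clauses satisfied.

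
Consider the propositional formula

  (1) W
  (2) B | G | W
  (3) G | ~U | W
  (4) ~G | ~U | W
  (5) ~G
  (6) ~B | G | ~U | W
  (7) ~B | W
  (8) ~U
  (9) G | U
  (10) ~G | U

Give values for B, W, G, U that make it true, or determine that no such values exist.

UNSATISFIABLE

Case W = True:
  (~G) forces G = False.
  (~U) forces U = False.
  Clause (G | U) is falsified — contradiction.
Case W = False:
  Clause (W) is falsified — contradiction.
Both cases fail, so the formula is unsatisfiable.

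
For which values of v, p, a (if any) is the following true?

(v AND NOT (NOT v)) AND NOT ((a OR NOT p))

v=T, p=T, a=F

  v AND NOT (NOT v) = True
    NOT (NOT v) = True
      NOT v = False
  NOT ((a OR NOT p)) = True
    a OR NOT p = False
      NOT p = False
Both conjuncts True, so the formula holds.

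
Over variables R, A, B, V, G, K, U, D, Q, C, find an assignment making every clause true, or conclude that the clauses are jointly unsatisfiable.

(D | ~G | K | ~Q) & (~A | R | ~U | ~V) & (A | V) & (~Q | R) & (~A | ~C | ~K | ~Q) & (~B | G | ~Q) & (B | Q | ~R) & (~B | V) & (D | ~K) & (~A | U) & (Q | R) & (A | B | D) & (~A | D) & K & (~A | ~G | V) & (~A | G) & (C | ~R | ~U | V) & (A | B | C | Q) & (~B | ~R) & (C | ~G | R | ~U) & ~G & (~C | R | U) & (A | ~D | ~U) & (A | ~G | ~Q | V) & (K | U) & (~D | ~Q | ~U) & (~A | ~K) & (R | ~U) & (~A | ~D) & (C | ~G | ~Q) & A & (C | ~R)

Case A = True:
  (~A | U) forces U = True.
  (~A | D) forces D = True.
  Clause (~A | ~D) is falsified — contradiction.
Case A = False:
  Clause (A) is falsified — contradiction.
Both cases fail, so the formula is unsatisfiable.

The formula is unsatisfiable.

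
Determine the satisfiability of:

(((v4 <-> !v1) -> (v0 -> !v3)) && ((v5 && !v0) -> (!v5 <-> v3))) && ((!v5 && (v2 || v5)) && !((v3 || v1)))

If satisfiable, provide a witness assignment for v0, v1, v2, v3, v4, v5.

v0=T; v1=F; v2=T; v3=F; v4=F; v5=F

  ((v4 <-> !v1) -> (v0 -> !v3)) && ((v5 && !v0) -> (!v5 <-> v3)) = True
    (v4 <-> !v1) -> (v0 -> !v3) = True
      v4 <-> !v1 = False
        !v1 = True
      v0 -> !v3 = True
        !v3 = True
    (v5 && !v0) -> (!v5 <-> v3) = True
      v5 && !v0 = False
        !v0 = False
      !v5 <-> v3 = False
        !v5 = True
  (!v5 && (v2 || v5)) && !((v3 || v1)) = True
    !v5 && (v2 || v5) = True
      !v5 = True
      v2 || v5 = True
    !((v3 || v1)) = True
      v3 || v1 = False
Both conjuncts True, so the formula holds.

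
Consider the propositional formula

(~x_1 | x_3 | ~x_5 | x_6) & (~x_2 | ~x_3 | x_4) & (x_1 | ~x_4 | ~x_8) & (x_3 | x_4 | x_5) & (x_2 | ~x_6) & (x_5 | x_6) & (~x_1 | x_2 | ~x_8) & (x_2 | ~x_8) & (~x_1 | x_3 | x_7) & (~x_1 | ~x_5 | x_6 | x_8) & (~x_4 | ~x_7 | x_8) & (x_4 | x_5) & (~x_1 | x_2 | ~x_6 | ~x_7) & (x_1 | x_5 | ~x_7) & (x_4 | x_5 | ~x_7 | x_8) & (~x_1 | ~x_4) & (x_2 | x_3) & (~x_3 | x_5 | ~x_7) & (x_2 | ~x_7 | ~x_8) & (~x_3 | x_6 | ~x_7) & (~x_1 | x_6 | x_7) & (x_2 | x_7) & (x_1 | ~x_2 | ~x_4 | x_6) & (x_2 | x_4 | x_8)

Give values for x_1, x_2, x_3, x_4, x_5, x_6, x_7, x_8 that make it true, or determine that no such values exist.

x_1=F, x_2=T, x_3=F, x_4=F, x_5=T, x_6=F, x_7=F, x_8=T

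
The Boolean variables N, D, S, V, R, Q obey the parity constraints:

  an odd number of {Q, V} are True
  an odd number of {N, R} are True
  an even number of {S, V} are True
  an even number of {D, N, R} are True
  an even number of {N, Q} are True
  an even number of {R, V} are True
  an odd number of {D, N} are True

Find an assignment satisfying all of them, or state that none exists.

N = False; D = True; S = True; V = True; R = True; Q = False

{Q, V}: 1 true → odd ✓
{N, R}: 1 true → odd ✓
{S, V}: 2 true → even ✓
{D, N, R}: 2 true → even ✓
{N, Q}: 0 true → even ✓
{R, V}: 2 true → even ✓
{D, N}: 1 true → odd ✓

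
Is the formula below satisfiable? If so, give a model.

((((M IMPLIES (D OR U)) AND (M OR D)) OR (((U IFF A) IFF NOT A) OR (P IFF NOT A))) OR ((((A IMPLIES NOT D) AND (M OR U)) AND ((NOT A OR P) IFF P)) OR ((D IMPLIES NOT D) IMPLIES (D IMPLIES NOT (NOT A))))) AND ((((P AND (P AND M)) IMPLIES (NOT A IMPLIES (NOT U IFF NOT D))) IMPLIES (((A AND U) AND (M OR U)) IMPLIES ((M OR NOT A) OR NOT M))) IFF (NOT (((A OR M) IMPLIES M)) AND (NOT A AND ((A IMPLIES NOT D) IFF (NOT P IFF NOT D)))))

UNSATISFIABLE

The conjunct (((P AND (P AND M)) IMPLIES (NOT A IMPLIES (NOT U IFF NOT D))) IMPLIES (((A AND U) AND (M OR U)) IMPLIES ((M OR NOT A) OR NOT M))) IFF (NOT (((A OR M) IMPLIES M)) AND (NOT A AND ((A IMPLIES NOT D) IFF (NOT P IFF NOT D)))) is unsatisfiable on its own:
  M = True: this becomes (((P AND P) IMPLIES (NOT A IMPLIES (NOT U IFF NOT D))) IMPLIES True) IFF (False AND (NOT A AND ((A IMPLIES NOT D) IFF (NOT P IFF NOT D)))) = False.
  M = False: simplifies to NOT (NOT A) AND (NOT A AND ((A IMPLIES NOT D) IFF (NOT P IFF NOT D))).
    A = True: the conjunct NOT A is False.
    A = False: the conjunct NOT (NOT A) becomes NOT (NOT False) = False.
So the whole conjunction is unsatisfiable.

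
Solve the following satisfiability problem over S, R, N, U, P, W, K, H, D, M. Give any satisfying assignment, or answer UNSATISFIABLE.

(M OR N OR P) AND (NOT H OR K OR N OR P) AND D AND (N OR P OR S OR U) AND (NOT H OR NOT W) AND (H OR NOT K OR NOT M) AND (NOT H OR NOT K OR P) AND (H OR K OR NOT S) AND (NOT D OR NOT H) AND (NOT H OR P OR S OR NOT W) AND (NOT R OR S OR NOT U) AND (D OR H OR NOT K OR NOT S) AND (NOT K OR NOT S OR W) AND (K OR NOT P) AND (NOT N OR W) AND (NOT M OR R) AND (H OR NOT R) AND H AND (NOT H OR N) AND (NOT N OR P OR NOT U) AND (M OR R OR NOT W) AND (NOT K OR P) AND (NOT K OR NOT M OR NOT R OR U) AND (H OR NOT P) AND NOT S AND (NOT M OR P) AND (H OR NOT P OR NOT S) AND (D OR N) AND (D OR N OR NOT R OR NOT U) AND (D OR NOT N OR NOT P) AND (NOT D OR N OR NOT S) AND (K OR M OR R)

Case H = True:
  (D) forces D = True.
  Clause (NOT D OR NOT H) is falsified — contradiction.
Case H = False:
  Clause (H) is falsified — contradiction.
Both cases fail, so the formula is unsatisfiable.

Unsatisfiable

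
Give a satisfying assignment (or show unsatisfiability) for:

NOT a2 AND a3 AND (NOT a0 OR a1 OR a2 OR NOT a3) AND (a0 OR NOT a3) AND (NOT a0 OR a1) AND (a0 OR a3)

a0 = True; a1 = True; a2 = False; a3 = True

Unit clause (NOT a2) forces a2 = False.
Unit clause (a3) forces a3 = True.
In (a0 OR NOT a3) only a0 is left, so a0 = True.
In (NOT a0 OR a1) only a1 is left, so a1 = True.
Check each clause:
  (NOT a2): NOT a2 holds.
  (a3): a3 holds.
  (NOT a0 OR a1 OR a2 OR NOT a3): a1 holds.
  (a0 OR NOT a3): a0 holds.
  (NOT a0 OR a1): a1 holds.
  (a0 OR a3): a0 holds.
All clauses satisfied.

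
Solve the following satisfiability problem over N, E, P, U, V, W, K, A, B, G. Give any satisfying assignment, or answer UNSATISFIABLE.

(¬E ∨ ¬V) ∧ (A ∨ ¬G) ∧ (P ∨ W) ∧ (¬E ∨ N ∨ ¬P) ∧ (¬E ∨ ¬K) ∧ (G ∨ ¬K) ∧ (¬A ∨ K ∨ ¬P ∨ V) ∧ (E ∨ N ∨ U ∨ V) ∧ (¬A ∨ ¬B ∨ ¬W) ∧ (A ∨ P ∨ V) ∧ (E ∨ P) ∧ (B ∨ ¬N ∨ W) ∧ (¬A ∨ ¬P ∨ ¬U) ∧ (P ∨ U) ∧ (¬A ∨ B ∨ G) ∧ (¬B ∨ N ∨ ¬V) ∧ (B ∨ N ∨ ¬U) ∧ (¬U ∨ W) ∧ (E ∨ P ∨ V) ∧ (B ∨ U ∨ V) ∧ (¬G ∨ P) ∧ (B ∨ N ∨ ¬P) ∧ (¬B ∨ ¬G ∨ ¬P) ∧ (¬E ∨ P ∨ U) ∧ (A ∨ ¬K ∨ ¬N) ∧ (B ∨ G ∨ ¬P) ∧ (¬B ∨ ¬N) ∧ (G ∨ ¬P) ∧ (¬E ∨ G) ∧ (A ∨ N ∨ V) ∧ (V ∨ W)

N = True, E = False, P = True, U = False, V = True, W = True, K = False, A = True, B = False, G = True

Set N = True.
  then (¬B ∨ ¬N) forces B = False.
  then (B ∨ ¬N ∨ W) forces W = True.
Set E = False.
  then (E ∨ P) forces P = True.
  then (B ∨ G ∨ ¬P) forces G = True.
  then (A ∨ ¬G) forces A = True.
  then (¬A ∨ ¬P ∨ ¬U) forces U = False.
  then (B ∨ U ∨ V) forces V = True.
Set K = False.
All clauses satisfied.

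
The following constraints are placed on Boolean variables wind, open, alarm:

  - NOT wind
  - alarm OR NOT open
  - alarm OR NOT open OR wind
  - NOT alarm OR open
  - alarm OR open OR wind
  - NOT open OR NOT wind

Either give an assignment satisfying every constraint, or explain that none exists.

wind = False, open = True, alarm = True

Unit clause (NOT wind) forces wind = False.
Set open = True.
  then (alarm OR NOT open) forces alarm = True.
Check each clause:
  (NOT wind): NOT wind holds.
  (alarm OR NOT open): alarm holds.
  (alarm OR NOT open OR wind): alarm holds.
  (NOT alarm OR open): open holds.
  (alarm OR open OR wind): alarm holds.
  (NOT open OR NOT wind): NOT wind holds.
All clauses satisfied.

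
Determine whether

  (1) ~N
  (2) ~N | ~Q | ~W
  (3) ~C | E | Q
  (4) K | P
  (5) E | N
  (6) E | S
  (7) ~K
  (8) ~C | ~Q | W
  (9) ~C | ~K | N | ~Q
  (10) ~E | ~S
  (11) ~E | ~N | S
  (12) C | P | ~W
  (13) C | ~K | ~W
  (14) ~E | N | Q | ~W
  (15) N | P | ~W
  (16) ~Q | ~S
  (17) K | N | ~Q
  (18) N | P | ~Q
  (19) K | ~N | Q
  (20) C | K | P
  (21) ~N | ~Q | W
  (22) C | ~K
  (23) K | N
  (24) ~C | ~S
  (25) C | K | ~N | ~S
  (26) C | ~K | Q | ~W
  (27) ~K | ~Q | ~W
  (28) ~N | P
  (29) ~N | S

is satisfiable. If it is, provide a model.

UNSATISFIABLE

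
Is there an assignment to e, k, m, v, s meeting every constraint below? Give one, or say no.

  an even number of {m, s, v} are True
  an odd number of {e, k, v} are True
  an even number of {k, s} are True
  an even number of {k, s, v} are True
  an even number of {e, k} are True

UNSATISFIABLE

Adding constraints 2, 3, 4, 5 mod 2: every variable appears an even number of times on the left, so the left side is 0.
But the right sides sum to 1 (mod 2). 0 ≠ 1 — the system is inconsistent.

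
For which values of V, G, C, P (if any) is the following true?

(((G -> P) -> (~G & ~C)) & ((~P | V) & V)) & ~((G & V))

V = True, G = False, C = False, P = False

  ((G -> P) -> (~G & ~C)) & ((~P | V) & V) = True
    (G -> P) -> (~G & ~C) = True
      G -> P = True
      ~G & ~C = True
        ~G = True
        ~C = True
    (~P | V) & V = True
      ~P | V = True
        ~P = True
  ~((G & V)) = True
    G & V = False
Both conjuncts True, so the formula holds.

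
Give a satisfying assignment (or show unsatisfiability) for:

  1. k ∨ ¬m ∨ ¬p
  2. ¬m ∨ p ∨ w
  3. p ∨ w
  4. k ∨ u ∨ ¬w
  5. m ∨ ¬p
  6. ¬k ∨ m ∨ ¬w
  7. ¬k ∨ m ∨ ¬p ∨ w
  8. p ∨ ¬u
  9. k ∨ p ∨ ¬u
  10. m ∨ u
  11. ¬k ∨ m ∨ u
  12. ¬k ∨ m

w=T, u=T, m=T, k=T, p=T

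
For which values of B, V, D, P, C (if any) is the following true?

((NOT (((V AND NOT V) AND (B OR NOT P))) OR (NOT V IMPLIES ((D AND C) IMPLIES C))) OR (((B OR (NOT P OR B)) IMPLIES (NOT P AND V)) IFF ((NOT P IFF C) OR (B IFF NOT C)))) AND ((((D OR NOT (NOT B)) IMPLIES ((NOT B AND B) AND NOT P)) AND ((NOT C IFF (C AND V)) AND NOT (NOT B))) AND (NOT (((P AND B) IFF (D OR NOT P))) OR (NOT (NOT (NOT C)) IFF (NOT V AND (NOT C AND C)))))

Unsatisfiable

Case B = True: the conjunct (D OR NOT (NOT B)) IMPLIES ((NOT B AND B) AND NOT P) becomes (D OR True) IMPLIES (False AND NOT P) = False.
Case B = False: the conjunct NOT (NOT B) becomes NOT (NOT False) = False.
Both cases fail — unsatisfiable.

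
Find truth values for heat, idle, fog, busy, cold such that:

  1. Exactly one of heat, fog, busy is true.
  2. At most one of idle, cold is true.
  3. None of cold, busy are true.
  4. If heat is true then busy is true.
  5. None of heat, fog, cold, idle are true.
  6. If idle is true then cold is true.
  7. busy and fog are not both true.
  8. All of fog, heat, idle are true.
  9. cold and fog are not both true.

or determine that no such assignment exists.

Case heat = True:
  Constraint (5) is violated (heat=T) — contradiction.
Case heat = False:
  Constraint (8) is violated (heat=F) — contradiction.
Both cases fail — unsatisfiable.

No satisfying assignment exists.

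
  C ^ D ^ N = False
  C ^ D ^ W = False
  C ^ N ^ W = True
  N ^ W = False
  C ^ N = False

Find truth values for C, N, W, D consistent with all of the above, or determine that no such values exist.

C = True; N = True; W = True; D = False

C ^ D ^ N = T ^ F ^ T = False ✓
C ^ D ^ W = T ^ F ^ T = False ✓
C ^ N ^ W = T ^ T ^ T = True ✓
N ^ W = T ^ T = False ✓
C ^ N = T ^ T = False ✓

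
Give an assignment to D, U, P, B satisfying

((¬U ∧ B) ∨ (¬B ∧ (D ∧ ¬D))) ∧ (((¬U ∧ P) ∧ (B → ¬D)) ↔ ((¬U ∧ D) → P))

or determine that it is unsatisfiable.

D = True; U = False; P = False; B = True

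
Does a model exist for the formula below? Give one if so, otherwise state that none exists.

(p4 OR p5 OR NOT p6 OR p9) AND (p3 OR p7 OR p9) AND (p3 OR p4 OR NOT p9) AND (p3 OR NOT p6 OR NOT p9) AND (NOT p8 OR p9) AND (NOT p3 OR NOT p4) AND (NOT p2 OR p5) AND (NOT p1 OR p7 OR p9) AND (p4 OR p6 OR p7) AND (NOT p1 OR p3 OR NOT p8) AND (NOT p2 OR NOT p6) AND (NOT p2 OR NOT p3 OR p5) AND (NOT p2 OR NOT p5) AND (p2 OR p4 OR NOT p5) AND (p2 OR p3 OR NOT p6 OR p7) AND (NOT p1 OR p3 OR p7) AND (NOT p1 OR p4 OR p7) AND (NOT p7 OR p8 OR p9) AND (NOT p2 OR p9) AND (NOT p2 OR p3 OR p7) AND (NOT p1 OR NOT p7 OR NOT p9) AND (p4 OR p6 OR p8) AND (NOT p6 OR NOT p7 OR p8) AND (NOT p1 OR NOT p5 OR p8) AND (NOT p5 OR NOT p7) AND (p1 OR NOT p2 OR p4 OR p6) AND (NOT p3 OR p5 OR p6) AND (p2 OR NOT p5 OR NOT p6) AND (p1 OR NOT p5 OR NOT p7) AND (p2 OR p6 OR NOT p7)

p1=F, p2=F, p3=T, p4=F, p5=F, p6=T, p7=F, p8=F, p9=T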